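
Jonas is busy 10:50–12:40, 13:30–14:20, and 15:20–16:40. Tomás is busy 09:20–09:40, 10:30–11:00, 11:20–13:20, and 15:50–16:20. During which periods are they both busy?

10:50-12:40 ∩ B → 10:50-11:00, 11:20-12:40.
13:30-14:20 meets no B interval.
15:20-16:40 ∩ B → 15:50-16:20.

10:50-11:00, 11:20-12:40, 15:50-16:20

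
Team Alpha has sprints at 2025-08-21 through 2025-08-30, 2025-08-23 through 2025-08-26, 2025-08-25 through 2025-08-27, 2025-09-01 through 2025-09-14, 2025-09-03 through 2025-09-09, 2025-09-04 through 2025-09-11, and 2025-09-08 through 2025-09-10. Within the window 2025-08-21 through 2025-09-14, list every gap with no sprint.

2025-08-31 through 2025-08-31

After merging, the occupied span is 2025-08-21 through 2025-08-30, 2025-09-01 through 2025-09-14.
Complement within 2025-08-21 through 2025-09-14: 2025-08-31 through 2025-08-31.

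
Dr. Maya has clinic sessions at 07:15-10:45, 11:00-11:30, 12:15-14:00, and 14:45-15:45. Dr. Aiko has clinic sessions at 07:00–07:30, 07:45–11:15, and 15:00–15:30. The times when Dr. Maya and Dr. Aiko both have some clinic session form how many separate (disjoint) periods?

4

A ∩ B = 07:15–07:30, 07:45–10:45, 11:00–11:15, 15:00–15:30.
That is 4 disjoint pieces.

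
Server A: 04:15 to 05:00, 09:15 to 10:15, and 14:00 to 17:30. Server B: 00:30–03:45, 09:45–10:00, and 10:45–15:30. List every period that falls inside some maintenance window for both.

09:45-10:00, 14:00-15:30

04:15-05:00 falls entirely outside B.
09:15-10:15 overlaps B on 09:45-10:00.
14:00-17:30 overlaps B on 14:00-15:30.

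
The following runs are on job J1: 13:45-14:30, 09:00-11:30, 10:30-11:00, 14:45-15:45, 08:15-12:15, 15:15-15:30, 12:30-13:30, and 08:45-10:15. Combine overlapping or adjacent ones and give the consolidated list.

Sort by start: 08:15–12:15, 08:45–10:15, 09:00–11:30, 10:30–11:00, 12:30–13:30, 13:45–14:30, 14:45–15:45, 15:15–15:30.
08:45–10:15 overlaps/touches 08:15–12:15 → extend to 08:15–12:15.
09:00–11:30 overlaps/touches 08:15–12:15 → extend to 08:15–12:15.
10:30–11:00 overlaps/touches 08:15–12:15 → extend to 08:15–12:15.
12:30–13:30 is disjoint → start new block.
13:45–14:30 is disjoint → start new block.
14:45–15:45 is disjoint → start new block.
15:15–15:30 overlaps/touches 14:45–15:45 → extend to 14:45–15:45.

08:15–12:15, 12:30–13:30, 13:45–14:30, 14:45–15:45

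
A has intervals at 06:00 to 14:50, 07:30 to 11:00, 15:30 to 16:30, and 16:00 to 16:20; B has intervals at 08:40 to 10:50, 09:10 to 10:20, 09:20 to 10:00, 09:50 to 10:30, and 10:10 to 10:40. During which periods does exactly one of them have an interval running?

First set merges to 06:00–14:50, 15:30–16:30.
Second set merges to 08:40–10:50.
Only in the first: 06:00–08:40, 10:50–14:50, 15:30–16:30.
Only in the second: none.
Together these are the periods covered by exactly one.

06:00–08:40, 10:50–14:50, 15:30–16:30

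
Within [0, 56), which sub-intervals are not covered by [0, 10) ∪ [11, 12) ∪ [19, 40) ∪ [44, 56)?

[10, 11) ∪ [12, 19) ∪ [40, 44)

After merging, the occupied span is [0, 10), [11, 12), [19, 40), [44, 56).
Complement within [0, 56): [10, 11), [12, 19), [40, 44).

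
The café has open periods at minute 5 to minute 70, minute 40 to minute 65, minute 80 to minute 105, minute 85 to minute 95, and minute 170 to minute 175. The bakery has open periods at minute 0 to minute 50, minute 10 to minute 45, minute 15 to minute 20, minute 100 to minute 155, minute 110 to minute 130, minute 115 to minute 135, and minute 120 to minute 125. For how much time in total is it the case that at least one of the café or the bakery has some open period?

First set merges to minute 5 to minute 70, minute 80 to minute 105, minute 170 to minute 175.
Second set merges to minute 0 to minute 50, minute 100 to minute 155.
A ∪ B = minute 0 to minute 70, minute 80 to minute 155, minute 170 to minute 175.
Total: 70 minutes + 75 minutes + 5 minutes = 150 minutes.

150 minutes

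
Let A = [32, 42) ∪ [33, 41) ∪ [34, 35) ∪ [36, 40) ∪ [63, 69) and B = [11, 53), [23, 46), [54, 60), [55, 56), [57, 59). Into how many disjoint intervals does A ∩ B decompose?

First set merges to [32, 42), [63, 69).
Second set merges to [11, 53), [54, 60).
A ∩ B = [32, 42).
That is 1 disjoint piece.

1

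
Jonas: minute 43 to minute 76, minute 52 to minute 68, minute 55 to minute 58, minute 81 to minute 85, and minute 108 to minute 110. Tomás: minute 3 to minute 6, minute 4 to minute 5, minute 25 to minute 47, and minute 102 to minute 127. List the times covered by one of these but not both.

minute 3 to minute 6, minute 25 to minute 43, minute 47 to minute 76, minute 81 to minute 85, minute 102 to minute 108, minute 110 to minute 127

A, merged: minute 43 to minute 76, minute 81 to minute 85, minute 108 to minute 110.
B, merged: minute 3 to minute 6, minute 25 to minute 47, minute 102 to minute 127.
A \ B = minute 47 to minute 76, minute 81 to minute 85.
B \ A = minute 3 to minute 6, minute 25 to minute 43, minute 102 to minute 108, minute 110 to minute 127.
Union of the two gives the symmetric difference.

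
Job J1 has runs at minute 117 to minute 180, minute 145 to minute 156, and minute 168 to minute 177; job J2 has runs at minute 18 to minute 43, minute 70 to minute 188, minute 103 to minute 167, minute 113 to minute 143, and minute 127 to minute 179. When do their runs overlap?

minute 117 to minute 180

Merge the first list: minute 117 to minute 180.
Merge the second list: minute 18 to minute 43, minute 70 to minute 188.
minute 117 to minute 180 ∩ B → minute 117 to minute 180.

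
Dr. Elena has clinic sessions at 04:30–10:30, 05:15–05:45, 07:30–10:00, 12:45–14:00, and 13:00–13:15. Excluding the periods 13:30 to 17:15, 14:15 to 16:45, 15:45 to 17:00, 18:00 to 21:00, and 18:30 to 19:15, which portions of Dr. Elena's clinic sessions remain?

04:30–10:30, 12:45–13:30

A, merged: 04:30–10:30, 12:45–14:00.
B, merged: 13:30–17:15, 18:00–21:00.
04:30–10:30 is untouched.
12:45–14:00 with B removed leaves 12:45–13:30.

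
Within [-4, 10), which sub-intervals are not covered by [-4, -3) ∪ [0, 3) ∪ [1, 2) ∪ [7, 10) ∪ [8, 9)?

[-3, 0) ∪ [3, 7)

The merged coverage is [-4, -3), [0, 3), [7, 10).
Gaps within [-4, 10): [-3, 0), [3, 7).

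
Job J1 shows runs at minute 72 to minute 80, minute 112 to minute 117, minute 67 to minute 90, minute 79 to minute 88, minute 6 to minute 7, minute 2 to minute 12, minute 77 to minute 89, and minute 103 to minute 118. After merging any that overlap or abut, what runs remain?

Sort by start: minute 2 to minute 12, minute 6 to minute 7, minute 67 to minute 90, minute 72 to minute 80, minute 77 to minute 89, minute 79 to minute 88, minute 103 to minute 118, minute 112 to minute 117.
minute 6 to minute 7 overlaps/touches minute 2 to minute 12 → extend to minute 2 to minute 12.
minute 67 to minute 90 is disjoint → start new block.
minute 72 to minute 80 overlaps/touches minute 67 to minute 90 → extend to minute 67 to minute 90.
minute 77 to minute 89 overlaps/touches minute 67 to minute 90 → extend to minute 67 to minute 90.
minute 79 to minute 88 overlaps/touches minute 67 to minute 90 → extend to minute 67 to minute 90.
minute 103 to minute 118 is disjoint → start new block.
minute 112 to minute 117 overlaps/touches minute 103 to minute 118 → extend to minute 103 to minute 118.

minute 2 to minute 12, minute 67 to minute 90, minute 103 to minute 118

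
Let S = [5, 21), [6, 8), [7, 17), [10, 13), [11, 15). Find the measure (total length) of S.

16

Merged: [5, 21).
Length: 16.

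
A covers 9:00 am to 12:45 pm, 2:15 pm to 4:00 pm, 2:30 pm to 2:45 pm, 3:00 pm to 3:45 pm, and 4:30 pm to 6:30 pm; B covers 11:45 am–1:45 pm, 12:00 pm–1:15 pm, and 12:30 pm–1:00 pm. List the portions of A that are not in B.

9:00 am–11:45 am, 2:15 pm–4:00 pm, 4:30 pm–6:30 pm

Merge the first list: 9:00 am–12:45 pm, 2:15 pm–4:00 pm, 4:30 pm–6:30 pm.
Merge the second list: 11:45 am–1:45 pm.
9:00 am–12:45 pm with B removed leaves 9:00 am–11:45 am.
2:15 pm–4:00 pm is untouched.
4:30 pm–6:30 pm is untouched.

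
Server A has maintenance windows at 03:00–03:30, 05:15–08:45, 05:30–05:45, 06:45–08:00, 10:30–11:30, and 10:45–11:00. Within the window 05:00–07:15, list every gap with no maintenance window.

Covered (merged): 03:00–03:30, 05:15–08:45, 10:30–11:30.
Gaps within 05:00–07:15: 05:00–05:15.

05:00–05:15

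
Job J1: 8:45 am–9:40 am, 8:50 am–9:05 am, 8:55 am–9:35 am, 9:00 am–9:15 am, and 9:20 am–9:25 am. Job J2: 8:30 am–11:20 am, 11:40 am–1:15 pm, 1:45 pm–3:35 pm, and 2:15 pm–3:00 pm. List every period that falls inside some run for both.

8:45 am–9:40 am

First set merges to 8:45 am–9:40 am.
Second set merges to 8:30 am–11:20 am, 11:40 am–1:15 pm, 1:45 pm–3:35 pm.
8:45 am–9:40 am meets the second set on 8:45 am–9:40 am.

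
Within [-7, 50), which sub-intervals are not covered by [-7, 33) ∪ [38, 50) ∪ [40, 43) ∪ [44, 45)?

[33, 38)

The merged coverage is [-7, 33), [38, 50).
Complement within [-7, 50): [33, 38).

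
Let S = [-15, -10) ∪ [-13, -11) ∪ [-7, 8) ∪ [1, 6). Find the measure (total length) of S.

20

Merged: [-15, -10), [-7, 8).
Lengths: 5 + 15 = 20.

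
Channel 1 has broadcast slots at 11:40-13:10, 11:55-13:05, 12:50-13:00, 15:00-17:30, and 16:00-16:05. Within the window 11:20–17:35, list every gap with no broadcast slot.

11:20-11:40, 13:10-15:00, 17:30-17:35

The merged coverage is 11:40-13:10, 15:00-17:30.
Gaps within 11:20-17:35: 11:20-11:40, 13:10-15:00, 17:30-17:35.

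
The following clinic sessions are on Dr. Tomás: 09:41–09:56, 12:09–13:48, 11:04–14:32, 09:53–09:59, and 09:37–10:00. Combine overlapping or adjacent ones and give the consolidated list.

Sort by start: 09:37–10:00, 09:41–09:56, 09:53–09:59, 11:04–14:32, 12:09–13:48.
09:41–09:56 overlaps/touches 09:37–10:00 → extend to 09:37–10:00.
09:53–09:59 overlaps/touches 09:37–10:00 → extend to 09:37–10:00.
11:04–14:32 is disjoint → start new block.
12:09–13:48 overlaps/touches 11:04–14:32 → extend to 11:04–14:32.

09:37–10:00, 11:04–14:32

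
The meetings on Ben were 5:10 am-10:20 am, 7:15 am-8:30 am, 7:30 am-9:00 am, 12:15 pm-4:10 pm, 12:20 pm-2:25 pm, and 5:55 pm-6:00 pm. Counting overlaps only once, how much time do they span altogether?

9 h 10 min

Merged: 5:10 am–10:20 am, 12:15 pm–4:10 pm, 5:55 pm–6:00 pm.
Lengths: 5 h 10 min + 3 h 55 min + 5 min = 9 h 10 min.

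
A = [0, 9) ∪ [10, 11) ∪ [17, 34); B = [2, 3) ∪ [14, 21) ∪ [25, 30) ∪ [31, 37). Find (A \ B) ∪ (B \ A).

[0, 2) ∪ [3, 9) ∪ [10, 11) ∪ [14, 17) ∪ [21, 25) ∪ [30, 31) ∪ [34, 37)

A \ B = [0, 2), [3, 9), [10, 11), [21, 25), [30, 31).
B \ A = [14, 17), [34, 37).
Union of the two gives the symmetric difference.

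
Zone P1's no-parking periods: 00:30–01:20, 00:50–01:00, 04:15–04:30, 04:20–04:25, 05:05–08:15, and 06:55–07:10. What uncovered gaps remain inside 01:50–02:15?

01:50-02:15

Covered (merged): 00:30-01:20, 04:15-04:30, 05:05-08:15.
Uncovered inside 01:50-02:15: 01:50-02:15.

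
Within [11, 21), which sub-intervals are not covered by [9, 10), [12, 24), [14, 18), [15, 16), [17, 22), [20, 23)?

Covered (merged): [9, 10), [12, 24).
Uncovered inside [11, 21): [11, 12).

[11, 12)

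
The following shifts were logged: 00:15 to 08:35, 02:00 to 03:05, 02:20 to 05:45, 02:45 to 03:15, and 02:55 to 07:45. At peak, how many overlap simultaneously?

At 02:55, 5 of the intervals are simultaneously active.
No point has more.

5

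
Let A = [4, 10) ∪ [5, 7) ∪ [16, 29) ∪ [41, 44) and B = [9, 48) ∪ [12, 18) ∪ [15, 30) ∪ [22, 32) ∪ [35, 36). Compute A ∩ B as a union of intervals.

[9, 10) ∪ [16, 29) ∪ [41, 44)

First set merges to [4, 10), [16, 29), [41, 44).
Second set merges to [9, 48).
[4, 10) meets the second set on [9, 10).
[16, 29) meets the second set on [16, 29).
[41, 44) meets the second set on [41, 44).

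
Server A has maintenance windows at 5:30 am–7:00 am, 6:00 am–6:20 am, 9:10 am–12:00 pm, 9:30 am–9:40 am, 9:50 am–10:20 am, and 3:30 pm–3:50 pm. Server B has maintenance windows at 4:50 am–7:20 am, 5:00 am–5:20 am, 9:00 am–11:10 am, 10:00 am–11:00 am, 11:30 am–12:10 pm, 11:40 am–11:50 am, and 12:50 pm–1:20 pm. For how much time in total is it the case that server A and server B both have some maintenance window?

4 h

A, merged: 5:30 am–7:00 am, 9:10 am–12:00 pm, 3:30 pm–3:50 pm.
B, merged: 4:50 am–7:20 am, 9:00 am–11:10 am, 11:30 am–12:10 pm, 12:50 pm–1:20 pm.
A ∩ B = 5:30 am–7:00 am, 9:10 am–11:10 am, 11:30 am–12:00 pm.
Total: 1 h 30 min + 2 h + 30 min = 4 h.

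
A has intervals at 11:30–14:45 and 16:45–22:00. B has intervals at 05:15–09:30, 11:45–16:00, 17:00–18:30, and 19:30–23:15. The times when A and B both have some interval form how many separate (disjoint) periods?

3

A ∩ B = 11:45–14:45, 17:00–18:30, 19:30–22:00.
That is 3 disjoint pieces.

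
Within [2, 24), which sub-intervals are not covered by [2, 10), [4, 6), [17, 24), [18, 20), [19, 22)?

After merging, the occupied span is [2, 10), [17, 24).
Complement within [2, 24): [10, 17).

[10, 17)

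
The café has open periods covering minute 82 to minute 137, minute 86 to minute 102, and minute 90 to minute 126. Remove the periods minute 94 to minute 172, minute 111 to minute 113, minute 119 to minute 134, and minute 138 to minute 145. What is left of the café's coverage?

minute 82 to minute 94

First set merges to minute 82 to minute 137.
Second set merges to minute 94 to minute 172.
minute 82 to minute 137 \ B = minute 82 to minute 94.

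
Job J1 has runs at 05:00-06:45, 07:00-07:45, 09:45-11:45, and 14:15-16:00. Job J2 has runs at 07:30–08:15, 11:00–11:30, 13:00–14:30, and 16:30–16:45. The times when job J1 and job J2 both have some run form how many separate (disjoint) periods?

3

A ∩ B = 07:30-07:45, 11:00-11:30, 14:15-14:30.
That is 3 disjoint pieces.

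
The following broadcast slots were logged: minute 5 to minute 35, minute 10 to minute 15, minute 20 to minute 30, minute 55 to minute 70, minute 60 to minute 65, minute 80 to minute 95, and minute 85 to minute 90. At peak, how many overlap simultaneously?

2

At minute 10, 2 of the intervals are simultaneously active.
No point has more.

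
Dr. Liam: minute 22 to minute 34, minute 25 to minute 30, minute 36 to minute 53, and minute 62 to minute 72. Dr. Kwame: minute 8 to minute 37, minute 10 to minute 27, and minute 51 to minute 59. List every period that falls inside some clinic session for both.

minute 22 to minute 34, minute 36 to minute 37, minute 51 to minute 53

Merge the first list: minute 22 to minute 34, minute 36 to minute 53, minute 62 to minute 72.
Merge the second list: minute 8 to minute 37, minute 51 to minute 59.
minute 22 to minute 34 ∩ B → minute 22 to minute 34.
minute 36 to minute 53 ∩ B → minute 36 to minute 37, minute 51 to minute 53.
minute 62 to minute 72 meets no B interval.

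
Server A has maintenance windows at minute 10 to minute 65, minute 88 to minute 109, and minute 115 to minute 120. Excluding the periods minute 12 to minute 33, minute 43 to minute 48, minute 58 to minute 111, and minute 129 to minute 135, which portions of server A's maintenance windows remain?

minute 10 to minute 12, minute 33 to minute 43, minute 48 to minute 58, minute 115 to minute 120

minute 10 to minute 65 minus B → minute 10 to minute 12, minute 33 to minute 43, minute 48 to minute 58.
minute 88 to minute 109: fully covered by B → removed.
minute 115 to minute 120: no B overlap → unchanged.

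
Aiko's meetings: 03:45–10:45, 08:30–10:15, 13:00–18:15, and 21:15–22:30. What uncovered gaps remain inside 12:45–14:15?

12:45–13:00

Covered (merged): 03:45–10:45, 13:00–18:15, 21:15–22:30.
Uncovered inside 12:45–14:15: 12:45–13:00.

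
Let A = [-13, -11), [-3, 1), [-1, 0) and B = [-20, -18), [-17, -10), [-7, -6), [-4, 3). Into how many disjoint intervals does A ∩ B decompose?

2

First set merges to [-13, -11), [-3, 1).
A ∩ B = [-13, -11), [-3, 1).
That is 2 disjoint pieces.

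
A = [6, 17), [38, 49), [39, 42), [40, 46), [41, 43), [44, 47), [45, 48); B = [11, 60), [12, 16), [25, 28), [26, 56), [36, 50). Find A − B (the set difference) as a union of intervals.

[6, 11)

Merge the first list: [6, 17), [38, 49).
Merge the second list: [11, 60).
[6, 17) \ B = [6, 11).
[38, 49): entirely removed.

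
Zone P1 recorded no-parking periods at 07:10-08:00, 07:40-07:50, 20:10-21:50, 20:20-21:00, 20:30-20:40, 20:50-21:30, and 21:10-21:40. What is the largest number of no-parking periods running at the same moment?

Walk the sorted start/end points keeping a running depth.
The depth first hits 3 at 20:30.

3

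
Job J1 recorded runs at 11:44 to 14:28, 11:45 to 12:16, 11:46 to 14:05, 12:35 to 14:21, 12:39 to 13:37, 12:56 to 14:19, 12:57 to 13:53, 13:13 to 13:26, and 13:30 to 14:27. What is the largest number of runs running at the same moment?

Sweep endpoints in order; track running count of active intervals.
Peak of 7 reached at 13:13.

7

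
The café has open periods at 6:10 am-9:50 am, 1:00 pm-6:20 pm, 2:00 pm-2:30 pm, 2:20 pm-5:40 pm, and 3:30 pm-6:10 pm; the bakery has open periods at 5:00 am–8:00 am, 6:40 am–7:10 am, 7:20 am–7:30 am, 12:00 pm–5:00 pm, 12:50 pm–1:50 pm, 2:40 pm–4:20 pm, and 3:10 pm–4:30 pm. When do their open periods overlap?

6:10 am–8:00 am, 1:00 pm–5:00 pm

Merge the first list: 6:10 am–9:50 am, 1:00 pm–6:20 pm.
Merge the second list: 5:00 am–8:00 am, 12:00 pm–5:00 pm.
6:10 am–9:50 am ∩ B → 6:10 am–8:00 am.
1:00 pm–6:20 pm ∩ B → 1:00 pm–5:00 pm.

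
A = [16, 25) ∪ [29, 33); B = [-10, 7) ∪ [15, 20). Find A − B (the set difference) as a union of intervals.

[16, 25) minus B → [20, 25).
[29, 33): no B overlap → unchanged.

[20, 25) ∪ [29, 33)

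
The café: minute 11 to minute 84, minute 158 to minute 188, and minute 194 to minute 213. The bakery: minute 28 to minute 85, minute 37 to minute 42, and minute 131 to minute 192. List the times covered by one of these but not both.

Merge the second list: minute 28 to minute 85, minute 131 to minute 192.
A but not B: minute 11 to minute 28, minute 194 to minute 213.
B but not A: minute 84 to minute 85, minute 131 to minute 158, minute 188 to minute 192.
Combining gives A △ B.

minute 11 to minute 28, minute 84 to minute 85, minute 131 to minute 158, minute 188 to minute 192, minute 194 to minute 213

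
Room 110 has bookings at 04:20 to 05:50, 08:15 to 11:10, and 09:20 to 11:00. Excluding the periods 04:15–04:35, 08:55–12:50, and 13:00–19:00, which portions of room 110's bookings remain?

Merge the first list: 04:20–05:50, 08:15–11:10.
04:20–05:50 with B removed leaves 04:35–05:50.
08:15–11:10 with B removed leaves 08:15–08:55.

04:35–05:50, 08:15–08:55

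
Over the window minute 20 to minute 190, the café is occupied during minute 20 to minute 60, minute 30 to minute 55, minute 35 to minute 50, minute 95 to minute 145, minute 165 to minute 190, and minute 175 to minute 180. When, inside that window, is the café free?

minute 60 to minute 95, minute 145 to minute 165

The merged coverage is minute 20 to minute 60, minute 95 to minute 145, minute 165 to minute 190.
Complement within minute 20 to minute 190: minute 60 to minute 95, minute 145 to minute 165.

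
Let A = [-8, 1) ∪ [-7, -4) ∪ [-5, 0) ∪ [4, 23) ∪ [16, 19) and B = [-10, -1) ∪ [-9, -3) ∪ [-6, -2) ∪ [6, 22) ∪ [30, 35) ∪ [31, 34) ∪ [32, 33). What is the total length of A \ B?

Merge the first list: [-8, 1), [4, 23).
Merge the second list: [-10, -1), [6, 22), [30, 35).
A \ B = [-1, 1), [4, 6), [22, 23).
Total: 2 + 2 + 1 = 5.

5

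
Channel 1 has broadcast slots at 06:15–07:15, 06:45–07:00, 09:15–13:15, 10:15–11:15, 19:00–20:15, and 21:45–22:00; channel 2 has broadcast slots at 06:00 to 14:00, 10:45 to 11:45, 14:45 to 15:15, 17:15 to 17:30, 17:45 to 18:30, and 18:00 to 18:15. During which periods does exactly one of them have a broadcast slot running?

06:00–06:15, 07:15–09:15, 13:15–14:00, 14:45–15:15, 17:15–17:30, 17:45–18:30, 19:00–20:15, 21:45–22:00

A, merged: 06:15–07:15, 09:15–13:15, 19:00–20:15, 21:45–22:00.
B, merged: 06:00–14:00, 14:45–15:15, 17:15–17:30, 17:45–18:30.
Only in the first: 19:00–20:15, 21:45–22:00.
Only in the second: 06:00–06:15, 07:15–09:15, 13:15–14:00, 14:45–15:15, 17:15–17:30, 17:45–18:30.
Together these are the periods covered by exactly one.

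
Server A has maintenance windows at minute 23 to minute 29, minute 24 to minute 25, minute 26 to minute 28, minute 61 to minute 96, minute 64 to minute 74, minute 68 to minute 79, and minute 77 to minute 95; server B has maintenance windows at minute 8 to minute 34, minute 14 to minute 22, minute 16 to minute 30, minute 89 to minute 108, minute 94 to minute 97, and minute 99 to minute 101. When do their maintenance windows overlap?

minute 23 to minute 29, minute 89 to minute 96

Merge the first list: minute 23 to minute 29, minute 61 to minute 96.
Merge the second list: minute 8 to minute 34, minute 89 to minute 108.
minute 23 to minute 29 overlaps B on minute 23 to minute 29.
minute 61 to minute 96 overlaps B on minute 89 to minute 96.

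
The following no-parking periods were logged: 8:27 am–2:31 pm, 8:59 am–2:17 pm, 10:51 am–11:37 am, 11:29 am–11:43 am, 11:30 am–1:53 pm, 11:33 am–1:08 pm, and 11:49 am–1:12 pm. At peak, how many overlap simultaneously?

Walk the sorted start/end points keeping a running depth.
The depth first hits 6 at 11:33 am.

6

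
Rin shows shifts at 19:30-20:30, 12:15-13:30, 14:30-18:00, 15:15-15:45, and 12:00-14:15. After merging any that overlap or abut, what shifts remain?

12:00-14:15, 14:30-18:00, 19:30-20:30

Sort by start: 12:00-14:15, 12:15-13:30, 14:30-18:00, 15:15-15:45, 19:30-20:30.
12:15-13:30 overlaps/touches 12:00-14:15 → extend to 12:00-14:15.
14:30-18:00 is disjoint → start new block.
15:15-15:45 overlaps/touches 14:30-18:00 → extend to 14:30-18:00.
19:30-20:30 is disjoint → start new block.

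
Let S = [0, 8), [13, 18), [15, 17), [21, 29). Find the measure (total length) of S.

21

Merged: [0, 8), [13, 18), [21, 29).
Lengths: 8 + 5 + 8 = 21.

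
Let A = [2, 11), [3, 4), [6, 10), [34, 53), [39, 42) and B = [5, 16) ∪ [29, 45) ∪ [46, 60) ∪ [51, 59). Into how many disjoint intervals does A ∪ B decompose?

2

Merge the first list: [2, 11), [34, 53).
Merge the second list: [5, 16), [29, 45), [46, 60).
A ∪ B = [2, 16), [29, 60).
That is 2 disjoint pieces.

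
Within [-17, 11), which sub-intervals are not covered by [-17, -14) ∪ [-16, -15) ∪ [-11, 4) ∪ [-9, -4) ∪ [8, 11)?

[-14, -11) ∪ [4, 8)

The merged coverage is [-17, -14), [-11, 4), [8, 11).
Uncovered inside [-17, 11): [-14, -11), [4, 8).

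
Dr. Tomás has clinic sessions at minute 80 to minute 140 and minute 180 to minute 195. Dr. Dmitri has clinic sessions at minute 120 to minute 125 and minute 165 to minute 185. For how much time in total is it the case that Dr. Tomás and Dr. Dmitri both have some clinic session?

10 minutes

A ∩ B = minute 120 to minute 125, minute 180 to minute 185.
Total: 5 minutes + 5 minutes = 10 minutes.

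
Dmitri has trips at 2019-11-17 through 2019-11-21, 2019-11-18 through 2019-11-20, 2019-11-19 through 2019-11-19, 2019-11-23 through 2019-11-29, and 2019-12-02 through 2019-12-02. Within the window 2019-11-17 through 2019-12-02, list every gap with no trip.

2019-11-22 through 2019-11-22, 2019-11-30 through 2019-12-01

Covered (merged): 2019-11-17 through 2019-11-21, 2019-11-23 through 2019-11-29, 2019-12-02 through 2019-12-02.
Gaps within 2019-11-17 through 2019-12-02: 2019-11-22 through 2019-11-22, 2019-11-30 through 2019-12-01.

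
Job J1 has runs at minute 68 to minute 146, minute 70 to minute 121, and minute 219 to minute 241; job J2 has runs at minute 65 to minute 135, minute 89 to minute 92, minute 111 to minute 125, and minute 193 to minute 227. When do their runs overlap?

Merge the first list: minute 68 to minute 146, minute 219 to minute 241.
Merge the second list: minute 65 to minute 135, minute 193 to minute 227.
minute 68 to minute 146 overlaps B on minute 68 to minute 135.
minute 219 to minute 241 overlaps B on minute 219 to minute 227.

minute 68 to minute 135, minute 219 to minute 227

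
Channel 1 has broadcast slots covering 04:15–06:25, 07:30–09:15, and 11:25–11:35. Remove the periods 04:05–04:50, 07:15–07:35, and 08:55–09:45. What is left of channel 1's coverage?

04:15–06:25 with B removed leaves 04:50–06:25.
07:30–09:15 with B removed leaves 07:35–08:55.
11:25–11:35 is untouched.

04:50–06:25, 07:35–08:55, 11:25–11:35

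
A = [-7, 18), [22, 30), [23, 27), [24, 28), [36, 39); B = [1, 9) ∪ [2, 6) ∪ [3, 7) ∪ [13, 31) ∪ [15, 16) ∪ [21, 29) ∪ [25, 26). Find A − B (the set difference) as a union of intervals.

[-7, 1) ∪ [9, 13) ∪ [36, 39)

A, merged: [-7, 18), [22, 30), [36, 39).
B, merged: [1, 9), [13, 31).
[-7, 18) minus B → [-7, 1), [9, 13).
[22, 30): fully covered by B → removed.
[36, 39): no B overlap → unchanged.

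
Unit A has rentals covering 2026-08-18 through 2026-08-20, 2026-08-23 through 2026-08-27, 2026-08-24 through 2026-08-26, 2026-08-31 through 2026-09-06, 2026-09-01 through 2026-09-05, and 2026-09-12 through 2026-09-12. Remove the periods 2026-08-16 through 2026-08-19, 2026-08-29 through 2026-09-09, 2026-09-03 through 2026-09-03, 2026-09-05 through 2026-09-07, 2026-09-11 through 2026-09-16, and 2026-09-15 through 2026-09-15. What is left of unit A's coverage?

A, merged: 2026-08-18 through 2026-08-20, 2026-08-23 through 2026-08-27, 2026-08-31 through 2026-09-06, 2026-09-12 through 2026-09-12.
B, merged: 2026-08-16 through 2026-08-19, 2026-08-29 through 2026-09-09, 2026-09-11 through 2026-09-16.
2026-08-18 through 2026-08-20 minus B → 2026-08-20 through 2026-08-20.
2026-08-23 through 2026-08-27: no B overlap → unchanged.
2026-08-31 through 2026-09-06: fully covered by B → removed.
2026-09-12 through 2026-09-12: fully covered by B → removed.

2026-08-20 through 2026-08-20, 2026-08-23 through 2026-08-27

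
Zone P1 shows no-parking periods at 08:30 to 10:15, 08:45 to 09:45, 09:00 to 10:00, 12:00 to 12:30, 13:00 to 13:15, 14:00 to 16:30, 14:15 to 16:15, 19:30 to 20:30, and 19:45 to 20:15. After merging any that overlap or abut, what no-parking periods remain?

08:30-10:15, 12:00-12:30, 13:00-13:15, 14:00-16:30, 19:30-20:30

08:45-09:45 overlaps/touches 08:30-10:15 → extend to 08:30-10:15.
09:00-10:00 overlaps/touches 08:30-10:15 → extend to 08:30-10:15.
12:00-12:30 is disjoint → start new block.
13:00-13:15 is disjoint → start new block.
14:00-16:30 is disjoint → start new block.
14:15-16:15 overlaps/touches 14:00-16:30 → extend to 14:00-16:30.
19:30-20:30 is disjoint → start new block.
19:45-20:15 overlaps/touches 19:30-20:30 → extend to 19:30-20:30.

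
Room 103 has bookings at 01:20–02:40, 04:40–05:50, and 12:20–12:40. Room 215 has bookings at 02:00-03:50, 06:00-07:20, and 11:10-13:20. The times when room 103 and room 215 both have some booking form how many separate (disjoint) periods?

A ∩ B = 02:00–02:40, 12:20–12:40.
That is 2 disjoint pieces.

2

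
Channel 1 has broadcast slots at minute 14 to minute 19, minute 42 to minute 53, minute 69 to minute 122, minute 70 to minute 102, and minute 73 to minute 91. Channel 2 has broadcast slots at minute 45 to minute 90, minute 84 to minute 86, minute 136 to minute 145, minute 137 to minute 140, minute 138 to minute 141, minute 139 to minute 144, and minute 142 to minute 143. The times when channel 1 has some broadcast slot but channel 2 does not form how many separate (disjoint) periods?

3

First set merges to minute 14 to minute 19, minute 42 to minute 53, minute 69 to minute 122.
Second set merges to minute 45 to minute 90, minute 136 to minute 145.
A \ B = minute 14 to minute 19, minute 42 to minute 45, minute 90 to minute 122.
That is 3 disjoint pieces.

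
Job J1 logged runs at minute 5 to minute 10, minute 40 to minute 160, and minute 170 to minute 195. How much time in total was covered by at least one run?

Merged: minute 5 to minute 10, minute 40 to minute 160, minute 170 to minute 195.
Lengths: 5 minutes + 120 minutes + 25 minutes = 150 minutes.

150 minutes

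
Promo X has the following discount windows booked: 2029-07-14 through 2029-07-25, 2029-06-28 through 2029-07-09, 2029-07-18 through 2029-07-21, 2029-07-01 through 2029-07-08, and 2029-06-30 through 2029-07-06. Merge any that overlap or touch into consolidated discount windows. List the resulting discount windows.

2029-06-28 through 2029-07-09, 2029-07-14 through 2029-07-25

Sort by start: 2029-06-28 through 2029-07-09, 2029-06-30 through 2029-07-06, 2029-07-01 through 2029-07-08, 2029-07-14 through 2029-07-25, 2029-07-18 through 2029-07-21.
2029-06-30 through 2029-07-06 overlaps/touches 2029-06-28 through 2029-07-09 → extend to 2029-06-28 through 2029-07-09.
2029-07-01 through 2029-07-08 overlaps/touches 2029-06-28 through 2029-07-09 → extend to 2029-06-28 through 2029-07-09.
2029-07-14 through 2029-07-25 is disjoint → start new block.
2029-07-18 through 2029-07-21 overlaps/touches 2029-07-14 through 2029-07-25 → extend to 2029-07-14 through 2029-07-25.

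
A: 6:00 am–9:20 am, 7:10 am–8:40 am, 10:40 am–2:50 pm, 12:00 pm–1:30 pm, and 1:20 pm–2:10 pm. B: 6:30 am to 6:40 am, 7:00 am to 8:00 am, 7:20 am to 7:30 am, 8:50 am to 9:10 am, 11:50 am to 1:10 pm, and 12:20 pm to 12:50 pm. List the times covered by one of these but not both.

A, merged: 6:00 am-9:20 am, 10:40 am-2:50 pm.
B, merged: 6:30 am-6:40 am, 7:00 am-8:00 am, 8:50 am-9:10 am, 11:50 am-1:10 pm.
Only in the first: 6:00 am-6:30 am, 6:40 am-7:00 am, 8:00 am-8:50 am, 9:10 am-9:20 am, 10:40 am-11:50 am, 1:10 pm-2:50 pm.
Only in the second: none.
Together these are the periods covered by exactly one.

6:00 am-6:30 am, 6:40 am-7:00 am, 8:00 am-8:50 am, 9:10 am-9:20 am, 10:40 am-11:50 am, 1:10 pm-2:50 pm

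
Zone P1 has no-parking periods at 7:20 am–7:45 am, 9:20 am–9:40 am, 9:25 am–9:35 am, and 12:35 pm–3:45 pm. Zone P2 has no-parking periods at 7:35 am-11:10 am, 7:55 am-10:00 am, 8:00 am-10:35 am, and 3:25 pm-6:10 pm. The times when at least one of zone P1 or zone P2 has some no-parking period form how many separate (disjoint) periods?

2

Merge the first list: 7:20 am–7:45 am, 9:20 am–9:40 am, 12:35 pm–3:45 pm.
Merge the second list: 7:35 am–11:10 am, 3:25 pm–6:10 pm.
A ∪ B = 7:20 am–11:10 am, 12:35 pm–6:10 pm.
That is 2 disjoint pieces.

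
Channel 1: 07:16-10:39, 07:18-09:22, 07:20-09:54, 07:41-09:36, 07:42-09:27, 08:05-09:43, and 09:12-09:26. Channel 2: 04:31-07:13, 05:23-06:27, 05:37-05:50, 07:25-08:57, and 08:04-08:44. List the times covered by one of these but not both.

04:31-07:13, 07:16-07:25, 08:57-10:39

Merge the first list: 07:16-10:39.
Merge the second list: 04:31-07:13, 07:25-08:57.
Only in the first: 07:16-07:25, 08:57-10:39.
Only in the second: 04:31-07:13.
Together these are the periods covered by exactly one.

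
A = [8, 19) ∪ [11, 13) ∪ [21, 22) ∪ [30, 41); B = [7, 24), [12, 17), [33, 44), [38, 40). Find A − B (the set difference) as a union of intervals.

[30, 33)

A, merged: [8, 19), [21, 22), [30, 41).
B, merged: [7, 24), [33, 44).
[8, 19): fully covered by B → removed.
[21, 22): fully covered by B → removed.
[30, 41) minus B → [30, 33).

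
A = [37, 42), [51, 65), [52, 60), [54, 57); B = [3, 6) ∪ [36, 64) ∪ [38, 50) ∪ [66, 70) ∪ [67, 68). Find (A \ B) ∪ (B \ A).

A, merged: [37, 42), [51, 65).
B, merged: [3, 6), [36, 64), [66, 70).
Only in the first: [64, 65).
Only in the second: [3, 6), [36, 37), [42, 51), [66, 70).
Together these are the periods covered by exactly one.

[3, 6) ∪ [36, 37) ∪ [42, 51) ∪ [64, 65) ∪ [66, 70)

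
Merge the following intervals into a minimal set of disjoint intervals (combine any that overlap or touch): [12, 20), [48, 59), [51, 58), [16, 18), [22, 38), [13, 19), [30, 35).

Sort by start: [12, 20), [13, 19), [16, 18), [22, 38), [30, 35), [48, 59), [51, 58).
[13, 19) overlaps/touches [12, 20) → extend to [12, 20).
[16, 18) overlaps/touches [12, 20) → extend to [12, 20).
[22, 38) is disjoint → start new block.
[30, 35) overlaps/touches [22, 38) → extend to [22, 38).
[48, 59) is disjoint → start new block.
[51, 58) overlaps/touches [48, 59) → extend to [48, 59).

[12, 20) ∪ [22, 38) ∪ [48, 59)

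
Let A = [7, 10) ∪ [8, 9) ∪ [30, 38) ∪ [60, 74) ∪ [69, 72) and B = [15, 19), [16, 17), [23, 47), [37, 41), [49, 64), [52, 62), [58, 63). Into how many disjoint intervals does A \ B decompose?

First set merges to [7, 10), [30, 38), [60, 74).
Second set merges to [15, 19), [23, 47), [49, 64).
A \ B = [7, 10), [64, 74).
That is 2 disjoint pieces.

2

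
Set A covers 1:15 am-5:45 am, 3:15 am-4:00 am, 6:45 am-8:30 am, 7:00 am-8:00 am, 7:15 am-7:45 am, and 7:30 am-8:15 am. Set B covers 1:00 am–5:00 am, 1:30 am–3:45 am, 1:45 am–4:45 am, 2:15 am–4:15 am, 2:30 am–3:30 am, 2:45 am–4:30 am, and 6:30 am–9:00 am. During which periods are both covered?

First set merges to 1:15 am–5:45 am, 6:45 am–8:30 am.
Second set merges to 1:00 am–5:00 am, 6:30 am–9:00 am.
1:15 am–5:45 am overlaps B on 1:15 am–5:00 am.
6:45 am–8:30 am overlaps B on 6:45 am–8:30 am.

1:15 am–5:00 am, 6:45 am–8:30 am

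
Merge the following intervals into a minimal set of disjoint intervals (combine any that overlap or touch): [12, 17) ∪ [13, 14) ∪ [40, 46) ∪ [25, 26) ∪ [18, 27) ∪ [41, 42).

[12, 17) ∪ [18, 27) ∪ [40, 46)

Sort by start: [12, 17), [13, 14), [18, 27), [25, 26), [40, 46), [41, 42).
[13, 14) overlaps/touches [12, 17) → extend to [12, 17).
[18, 27) is disjoint → start new block.
[25, 26) overlaps/touches [18, 27) → extend to [18, 27).
[40, 46) is disjoint → start new block.
[41, 42) overlaps/touches [40, 46) → extend to [40, 46).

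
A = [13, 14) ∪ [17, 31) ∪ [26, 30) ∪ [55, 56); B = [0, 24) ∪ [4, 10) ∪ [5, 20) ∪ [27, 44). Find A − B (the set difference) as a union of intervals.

A, merged: [13, 14), [17, 31), [55, 56).
B, merged: [0, 24), [27, 44).
[13, 14): fully covered by B → removed.
[17, 31) minus B → [24, 27).
[55, 56): no B overlap → unchanged.

[24, 27) ∪ [55, 56)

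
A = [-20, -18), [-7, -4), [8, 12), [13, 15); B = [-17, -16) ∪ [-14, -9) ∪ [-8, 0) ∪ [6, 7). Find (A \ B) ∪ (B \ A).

Only in the first: [-20, -18), [8, 12), [13, 15).
Only in the second: [-17, -16), [-14, -9), [-8, -7), [-4, 0), [6, 7).
Together these are the periods covered by exactly one.

[-20, -18) ∪ [-17, -16) ∪ [-14, -9) ∪ [-8, -7) ∪ [-4, 0) ∪ [6, 7) ∪ [8, 12) ∪ [13, 15)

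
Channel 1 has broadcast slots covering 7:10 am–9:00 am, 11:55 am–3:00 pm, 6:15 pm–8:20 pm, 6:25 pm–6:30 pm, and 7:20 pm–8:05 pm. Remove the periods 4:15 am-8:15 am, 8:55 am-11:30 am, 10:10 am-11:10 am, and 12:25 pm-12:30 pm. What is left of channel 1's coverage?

A, merged: 7:10 am–9:00 am, 11:55 am–3:00 pm, 6:15 pm–8:20 pm.
B, merged: 4:15 am–8:15 am, 8:55 am–11:30 am, 12:25 pm–12:30 pm.
7:10 am–9:00 am \ B = 8:15 am–8:55 am.
11:55 am–3:00 pm \ B = 11:55 am–12:25 pm, 12:30 pm–3:00 pm.
6:15 pm–8:20 pm: nothing removed.

8:15 am–8:55 am, 11:55 am–12:25 pm, 12:30 pm–3:00 pm, 6:15 pm–8:20 pm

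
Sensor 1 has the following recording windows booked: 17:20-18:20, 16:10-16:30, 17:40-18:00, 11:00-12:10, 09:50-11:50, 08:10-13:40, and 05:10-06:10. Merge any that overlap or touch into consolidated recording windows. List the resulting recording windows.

05:10-06:10, 08:10-13:40, 16:10-16:30, 17:20-18:20

Sort by start: 05:10-06:10, 08:10-13:40, 09:50-11:50, 11:00-12:10, 16:10-16:30, 17:20-18:20, 17:40-18:00.
08:10-13:40 is disjoint → start new block.
09:50-11:50 overlaps/touches 08:10-13:40 → extend to 08:10-13:40.
11:00-12:10 overlaps/touches 08:10-13:40 → extend to 08:10-13:40.
16:10-16:30 is disjoint → start new block.
17:20-18:20 is disjoint → start new block.
17:40-18:00 overlaps/touches 17:20-18:20 → extend to 17:20-18:20.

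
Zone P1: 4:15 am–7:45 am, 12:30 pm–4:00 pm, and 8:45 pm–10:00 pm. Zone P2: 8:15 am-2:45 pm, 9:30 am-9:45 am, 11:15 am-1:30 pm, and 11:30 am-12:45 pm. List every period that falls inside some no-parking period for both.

12:30 pm–2:45 pm

B, merged: 8:15 am–2:45 pm.
4:15 am–7:45 am falls entirely outside B.
12:30 pm–4:00 pm overlaps B on 12:30 pm–2:45 pm.
8:45 pm–10:00 pm falls entirely outside B.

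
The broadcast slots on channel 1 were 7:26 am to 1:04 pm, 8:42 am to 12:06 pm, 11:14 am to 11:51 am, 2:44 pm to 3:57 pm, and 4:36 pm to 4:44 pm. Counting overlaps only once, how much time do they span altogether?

Merged: 7:26 am-1:04 pm, 2:44 pm-3:57 pm, 4:36 pm-4:44 pm.
Lengths: 5 h 38 min + 1 h 13 min + 8 min = 6 h 59 min.

6 h 59 min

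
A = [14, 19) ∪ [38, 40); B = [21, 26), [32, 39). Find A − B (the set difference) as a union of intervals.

[14, 19): no B overlap → unchanged.
[38, 40) minus B → [39, 40).

[14, 19) ∪ [39, 40)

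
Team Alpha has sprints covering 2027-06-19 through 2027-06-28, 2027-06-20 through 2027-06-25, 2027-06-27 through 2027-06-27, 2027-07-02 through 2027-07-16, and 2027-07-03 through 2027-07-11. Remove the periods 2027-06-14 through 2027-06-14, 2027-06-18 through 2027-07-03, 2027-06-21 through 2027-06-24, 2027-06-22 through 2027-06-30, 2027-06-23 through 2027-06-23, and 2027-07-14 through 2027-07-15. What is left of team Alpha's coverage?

A, merged: 2027-06-19 through 2027-06-28, 2027-07-02 through 2027-07-16.
B, merged: 2027-06-14 through 2027-06-14, 2027-06-18 through 2027-07-03, 2027-07-14 through 2027-07-15.
2027-06-19 through 2027-06-28: entirely removed.
2027-07-02 through 2027-07-16 \ B = 2027-07-04 through 2027-07-13, 2027-07-16 through 2027-07-16.

2027-07-04 through 2027-07-13, 2027-07-16 through 2027-07-16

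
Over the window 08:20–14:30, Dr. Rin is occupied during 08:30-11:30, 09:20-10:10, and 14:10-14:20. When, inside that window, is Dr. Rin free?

08:20-08:30, 11:30-14:10, 14:20-14:30

After merging, the occupied span is 08:30-11:30, 14:10-14:20.
Complement within 08:20-14:30: 08:20-08:30, 11:30-14:10, 14:20-14:30.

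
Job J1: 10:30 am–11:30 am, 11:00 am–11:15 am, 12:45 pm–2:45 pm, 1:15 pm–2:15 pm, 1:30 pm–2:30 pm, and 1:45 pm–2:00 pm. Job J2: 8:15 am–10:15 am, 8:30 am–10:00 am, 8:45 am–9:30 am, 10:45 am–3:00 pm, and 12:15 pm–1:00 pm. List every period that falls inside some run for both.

10:45 am-11:30 am, 12:45 pm-2:45 pm

Merge the first list: 10:30 am-11:30 am, 12:45 pm-2:45 pm.
Merge the second list: 8:15 am-10:15 am, 10:45 am-3:00 pm.
10:30 am-11:30 am ∩ B → 10:45 am-11:30 am.
12:45 pm-2:45 pm ∩ B → 12:45 pm-2:45 pm.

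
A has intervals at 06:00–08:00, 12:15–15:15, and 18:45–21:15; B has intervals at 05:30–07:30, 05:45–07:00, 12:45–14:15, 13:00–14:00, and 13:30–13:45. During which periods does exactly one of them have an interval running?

05:30–06:00, 07:30–08:00, 12:15–12:45, 14:15–15:15, 18:45–21:15

B, merged: 05:30–07:30, 12:45–14:15.
Only in the first: 07:30–08:00, 12:15–12:45, 14:15–15:15, 18:45–21:15.
Only in the second: 05:30–06:00.
Together these are the periods covered by exactly one.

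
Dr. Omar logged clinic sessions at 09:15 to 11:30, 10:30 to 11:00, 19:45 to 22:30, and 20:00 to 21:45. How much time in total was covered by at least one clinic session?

5 h

Merged: 09:15–11:30, 19:45–22:30.
Lengths: 2 h 15 min + 2 h 45 min = 5 h.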